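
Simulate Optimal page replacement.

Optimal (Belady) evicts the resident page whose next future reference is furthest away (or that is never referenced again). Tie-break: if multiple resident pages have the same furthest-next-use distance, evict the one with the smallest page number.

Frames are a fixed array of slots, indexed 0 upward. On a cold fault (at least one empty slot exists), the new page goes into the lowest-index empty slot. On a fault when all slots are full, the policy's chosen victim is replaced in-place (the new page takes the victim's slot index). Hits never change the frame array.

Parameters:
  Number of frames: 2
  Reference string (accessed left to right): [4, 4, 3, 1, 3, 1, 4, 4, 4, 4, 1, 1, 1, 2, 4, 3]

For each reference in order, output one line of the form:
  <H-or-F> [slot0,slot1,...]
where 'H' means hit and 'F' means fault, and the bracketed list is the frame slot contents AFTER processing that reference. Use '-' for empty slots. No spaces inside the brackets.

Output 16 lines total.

F [4,-]
H [4,-]
F [4,3]
F [1,3]
H [1,3]
H [1,3]
F [1,4]
H [1,4]
H [1,4]
H [1,4]
H [1,4]
H [1,4]
H [1,4]
F [2,4]
H [2,4]
F [3,4]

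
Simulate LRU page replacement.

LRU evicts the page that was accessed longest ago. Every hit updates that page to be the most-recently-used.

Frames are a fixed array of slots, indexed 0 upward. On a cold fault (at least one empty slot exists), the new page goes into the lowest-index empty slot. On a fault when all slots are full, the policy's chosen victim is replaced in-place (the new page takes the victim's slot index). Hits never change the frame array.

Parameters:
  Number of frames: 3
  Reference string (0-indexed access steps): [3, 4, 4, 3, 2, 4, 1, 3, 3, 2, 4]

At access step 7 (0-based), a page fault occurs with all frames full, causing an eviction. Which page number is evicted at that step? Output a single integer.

Answer: 2

Derivation:
Step 0: ref 3 -> FAULT, frames=[3,-,-]
Step 1: ref 4 -> FAULT, frames=[3,4,-]
Step 2: ref 4 -> HIT, frames=[3,4,-]
Step 3: ref 3 -> HIT, frames=[3,4,-]
Step 4: ref 2 -> FAULT, frames=[3,4,2]
Step 5: ref 4 -> HIT, frames=[3,4,2]
Step 6: ref 1 -> FAULT, evict 3, frames=[1,4,2]
Step 7: ref 3 -> FAULT, evict 2, frames=[1,4,3]
At step 7: evicted page 2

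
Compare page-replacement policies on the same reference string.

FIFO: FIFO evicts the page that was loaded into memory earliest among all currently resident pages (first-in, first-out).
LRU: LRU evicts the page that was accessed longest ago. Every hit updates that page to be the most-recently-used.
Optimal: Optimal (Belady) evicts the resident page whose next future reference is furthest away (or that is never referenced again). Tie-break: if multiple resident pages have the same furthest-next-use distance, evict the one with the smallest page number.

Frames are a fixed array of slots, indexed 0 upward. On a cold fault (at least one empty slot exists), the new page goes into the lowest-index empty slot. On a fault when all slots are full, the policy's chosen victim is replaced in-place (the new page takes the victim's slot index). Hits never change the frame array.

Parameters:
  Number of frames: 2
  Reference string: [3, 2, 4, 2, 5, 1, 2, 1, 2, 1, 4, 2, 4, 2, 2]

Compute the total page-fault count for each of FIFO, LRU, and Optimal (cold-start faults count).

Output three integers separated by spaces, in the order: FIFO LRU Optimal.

Answer: 7 8 6

Derivation:
--- FIFO ---
  step 0: ref 3 -> FAULT, frames=[3,-] (faults so far: 1)
  step 1: ref 2 -> FAULT, frames=[3,2] (faults so far: 2)
  step 2: ref 4 -> FAULT, evict 3, frames=[4,2] (faults so far: 3)
  step 3: ref 2 -> HIT, frames=[4,2] (faults so far: 3)
  step 4: ref 5 -> FAULT, evict 2, frames=[4,5] (faults so far: 4)
  step 5: ref 1 -> FAULT, evict 4, frames=[1,5] (faults so far: 5)
  step 6: ref 2 -> FAULT, evict 5, frames=[1,2] (faults so far: 6)
  step 7: ref 1 -> HIT, frames=[1,2] (faults so far: 6)
  step 8: ref 2 -> HIT, frames=[1,2] (faults so far: 6)
  step 9: ref 1 -> HIT, frames=[1,2] (faults so far: 6)
  step 10: ref 4 -> FAULT, evict 1, frames=[4,2] (faults so far: 7)
  step 11: ref 2 -> HIT, frames=[4,2] (faults so far: 7)
  step 12: ref 4 -> HIT, frames=[4,2] (faults so far: 7)
  step 13: ref 2 -> HIT, frames=[4,2] (faults so far: 7)
  step 14: ref 2 -> HIT, frames=[4,2] (faults so far: 7)
  FIFO total faults: 7
--- LRU ---
  step 0: ref 3 -> FAULT, frames=[3,-] (faults so far: 1)
  step 1: ref 2 -> FAULT, frames=[3,2] (faults so far: 2)
  step 2: ref 4 -> FAULT, evict 3, frames=[4,2] (faults so far: 3)
  step 3: ref 2 -> HIT, frames=[4,2] (faults so far: 3)
  step 4: ref 5 -> FAULT, evict 4, frames=[5,2] (faults so far: 4)
  step 5: ref 1 -> FAULT, evict 2, frames=[5,1] (faults so far: 5)
  step 6: ref 2 -> FAULT, evict 5, frames=[2,1] (faults so far: 6)
  step 7: ref 1 -> HIT, frames=[2,1] (faults so far: 6)
  step 8: ref 2 -> HIT, frames=[2,1] (faults so far: 6)
  step 9: ref 1 -> HIT, frames=[2,1] (faults so far: 6)
  step 10: ref 4 -> FAULT, evict 2, frames=[4,1] (faults so far: 7)
  step 11: ref 2 -> FAULT, evict 1, frames=[4,2] (faults so far: 8)
  step 12: ref 4 -> HIT, frames=[4,2] (faults so far: 8)
  step 13: ref 2 -> HIT, frames=[4,2] (faults so far: 8)
  step 14: ref 2 -> HIT, frames=[4,2] (faults so far: 8)
  LRU total faults: 8
--- Optimal ---
  step 0: ref 3 -> FAULT, frames=[3,-] (faults so far: 1)
  step 1: ref 2 -> FAULT, frames=[3,2] (faults so far: 2)
  step 2: ref 4 -> FAULT, evict 3, frames=[4,2] (faults so far: 3)
  step 3: ref 2 -> HIT, frames=[4,2] (faults so far: 3)
  step 4: ref 5 -> FAULT, evict 4, frames=[5,2] (faults so far: 4)
  step 5: ref 1 -> FAULT, evict 5, frames=[1,2] (faults so far: 5)
  step 6: ref 2 -> HIT, frames=[1,2] (faults so far: 5)
  step 7: ref 1 -> HIT, frames=[1,2] (faults so far: 5)
  step 8: ref 2 -> HIT, frames=[1,2] (faults so far: 5)
  step 9: ref 1 -> HIT, frames=[1,2] (faults so far: 5)
  step 10: ref 4 -> FAULT, evict 1, frames=[4,2] (faults so far: 6)
  step 11: ref 2 -> HIT, frames=[4,2] (faults so far: 6)
  step 12: ref 4 -> HIT, frames=[4,2] (faults so far: 6)
  step 13: ref 2 -> HIT, frames=[4,2] (faults so far: 6)
  step 14: ref 2 -> HIT, frames=[4,2] (faults so far: 6)
  Optimal total faults: 6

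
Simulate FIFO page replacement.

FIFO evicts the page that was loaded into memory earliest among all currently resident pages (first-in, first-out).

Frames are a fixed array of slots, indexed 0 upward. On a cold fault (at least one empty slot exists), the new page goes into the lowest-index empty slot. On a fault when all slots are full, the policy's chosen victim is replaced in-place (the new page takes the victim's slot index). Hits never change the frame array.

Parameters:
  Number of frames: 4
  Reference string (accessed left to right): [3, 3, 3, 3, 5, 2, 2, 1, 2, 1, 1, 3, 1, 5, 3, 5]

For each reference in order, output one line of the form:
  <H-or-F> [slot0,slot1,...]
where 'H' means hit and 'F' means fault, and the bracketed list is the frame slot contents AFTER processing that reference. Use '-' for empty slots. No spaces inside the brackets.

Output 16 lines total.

F [3,-,-,-]
H [3,-,-,-]
H [3,-,-,-]
H [3,-,-,-]
F [3,5,-,-]
F [3,5,2,-]
H [3,5,2,-]
F [3,5,2,1]
H [3,5,2,1]
H [3,5,2,1]
H [3,5,2,1]
H [3,5,2,1]
H [3,5,2,1]
H [3,5,2,1]
H [3,5,2,1]
H [3,5,2,1]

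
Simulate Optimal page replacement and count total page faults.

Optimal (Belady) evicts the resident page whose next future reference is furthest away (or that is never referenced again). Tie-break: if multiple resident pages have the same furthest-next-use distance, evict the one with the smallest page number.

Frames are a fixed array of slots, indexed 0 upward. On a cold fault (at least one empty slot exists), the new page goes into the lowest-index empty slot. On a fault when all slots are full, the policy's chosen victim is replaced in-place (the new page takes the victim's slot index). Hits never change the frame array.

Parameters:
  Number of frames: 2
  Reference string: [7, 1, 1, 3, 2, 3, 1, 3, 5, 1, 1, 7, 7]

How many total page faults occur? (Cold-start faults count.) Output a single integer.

Step 0: ref 7 → FAULT, frames=[7,-]
Step 1: ref 1 → FAULT, frames=[7,1]
Step 2: ref 1 → HIT, frames=[7,1]
Step 3: ref 3 → FAULT (evict 7), frames=[3,1]
Step 4: ref 2 → FAULT (evict 1), frames=[3,2]
Step 5: ref 3 → HIT, frames=[3,2]
Step 6: ref 1 → FAULT (evict 2), frames=[3,1]
Step 7: ref 3 → HIT, frames=[3,1]
Step 8: ref 5 → FAULT (evict 3), frames=[5,1]
Step 9: ref 1 → HIT, frames=[5,1]
Step 10: ref 1 → HIT, frames=[5,1]
Step 11: ref 7 → FAULT (evict 1), frames=[5,7]
Step 12: ref 7 → HIT, frames=[5,7]
Total faults: 7

Answer: 7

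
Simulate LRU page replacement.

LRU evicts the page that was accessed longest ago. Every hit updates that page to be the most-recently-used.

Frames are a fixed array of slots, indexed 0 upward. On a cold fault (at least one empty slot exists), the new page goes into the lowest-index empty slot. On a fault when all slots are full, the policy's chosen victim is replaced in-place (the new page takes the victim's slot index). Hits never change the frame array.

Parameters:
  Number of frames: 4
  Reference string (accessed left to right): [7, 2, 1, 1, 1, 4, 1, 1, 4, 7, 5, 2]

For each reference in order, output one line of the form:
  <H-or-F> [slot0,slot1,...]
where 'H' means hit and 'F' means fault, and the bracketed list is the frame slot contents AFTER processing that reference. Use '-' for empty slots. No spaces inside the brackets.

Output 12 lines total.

F [7,-,-,-]
F [7,2,-,-]
F [7,2,1,-]
H [7,2,1,-]
H [7,2,1,-]
F [7,2,1,4]
H [7,2,1,4]
H [7,2,1,4]
H [7,2,1,4]
H [7,2,1,4]
F [7,5,1,4]
F [7,5,2,4]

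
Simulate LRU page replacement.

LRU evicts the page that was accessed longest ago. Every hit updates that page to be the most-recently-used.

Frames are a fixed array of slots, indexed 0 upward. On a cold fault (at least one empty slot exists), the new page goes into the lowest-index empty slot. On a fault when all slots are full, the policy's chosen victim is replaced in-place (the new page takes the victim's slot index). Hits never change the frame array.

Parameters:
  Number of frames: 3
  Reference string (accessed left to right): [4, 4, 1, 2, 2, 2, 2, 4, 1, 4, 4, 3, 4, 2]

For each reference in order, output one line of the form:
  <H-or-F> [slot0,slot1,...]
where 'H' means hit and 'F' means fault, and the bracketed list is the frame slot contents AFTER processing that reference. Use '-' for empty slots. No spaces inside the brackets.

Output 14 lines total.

F [4,-,-]
H [4,-,-]
F [4,1,-]
F [4,1,2]
H [4,1,2]
H [4,1,2]
H [4,1,2]
H [4,1,2]
H [4,1,2]
H [4,1,2]
H [4,1,2]
F [4,1,3]
H [4,1,3]
F [4,2,3]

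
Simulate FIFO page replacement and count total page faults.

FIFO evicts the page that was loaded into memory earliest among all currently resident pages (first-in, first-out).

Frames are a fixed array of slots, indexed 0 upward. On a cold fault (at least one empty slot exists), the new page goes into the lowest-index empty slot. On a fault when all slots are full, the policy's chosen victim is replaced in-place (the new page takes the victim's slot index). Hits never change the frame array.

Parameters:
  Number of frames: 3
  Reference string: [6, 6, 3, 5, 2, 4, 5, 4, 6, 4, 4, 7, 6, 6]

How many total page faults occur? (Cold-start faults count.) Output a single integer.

Answer: 7

Derivation:
Step 0: ref 6 → FAULT, frames=[6,-,-]
Step 1: ref 6 → HIT, frames=[6,-,-]
Step 2: ref 3 → FAULT, frames=[6,3,-]
Step 3: ref 5 → FAULT, frames=[6,3,5]
Step 4: ref 2 → FAULT (evict 6), frames=[2,3,5]
Step 5: ref 4 → FAULT (evict 3), frames=[2,4,5]
Step 6: ref 5 → HIT, frames=[2,4,5]
Step 7: ref 4 → HIT, frames=[2,4,5]
Step 8: ref 6 → FAULT (evict 5), frames=[2,4,6]
Step 9: ref 4 → HIT, frames=[2,4,6]
Step 10: ref 4 → HIT, frames=[2,4,6]
Step 11: ref 7 → FAULT (evict 2), frames=[7,4,6]
Step 12: ref 6 → HIT, frames=[7,4,6]
Step 13: ref 6 → HIT, frames=[7,4,6]
Total faults: 7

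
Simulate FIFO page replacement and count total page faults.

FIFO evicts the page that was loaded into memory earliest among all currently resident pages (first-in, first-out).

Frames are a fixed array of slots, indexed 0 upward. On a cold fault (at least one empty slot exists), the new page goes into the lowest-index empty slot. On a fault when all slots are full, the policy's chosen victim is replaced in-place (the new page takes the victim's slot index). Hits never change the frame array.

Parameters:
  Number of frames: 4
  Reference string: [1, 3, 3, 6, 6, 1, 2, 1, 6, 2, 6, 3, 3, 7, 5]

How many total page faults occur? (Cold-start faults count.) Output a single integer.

Answer: 6

Derivation:
Step 0: ref 1 → FAULT, frames=[1,-,-,-]
Step 1: ref 3 → FAULT, frames=[1,3,-,-]
Step 2: ref 3 → HIT, frames=[1,3,-,-]
Step 3: ref 6 → FAULT, frames=[1,3,6,-]
Step 4: ref 6 → HIT, frames=[1,3,6,-]
Step 5: ref 1 → HIT, frames=[1,3,6,-]
Step 6: ref 2 → FAULT, frames=[1,3,6,2]
Step 7: ref 1 → HIT, frames=[1,3,6,2]
Step 8: ref 6 → HIT, frames=[1,3,6,2]
Step 9: ref 2 → HIT, frames=[1,3,6,2]
Step 10: ref 6 → HIT, frames=[1,3,6,2]
Step 11: ref 3 → HIT, frames=[1,3,6,2]
Step 12: ref 3 → HIT, frames=[1,3,6,2]
Step 13: ref 7 → FAULT (evict 1), frames=[7,3,6,2]
Step 14: ref 5 → FAULT (evict 3), frames=[7,5,6,2]
Total faults: 6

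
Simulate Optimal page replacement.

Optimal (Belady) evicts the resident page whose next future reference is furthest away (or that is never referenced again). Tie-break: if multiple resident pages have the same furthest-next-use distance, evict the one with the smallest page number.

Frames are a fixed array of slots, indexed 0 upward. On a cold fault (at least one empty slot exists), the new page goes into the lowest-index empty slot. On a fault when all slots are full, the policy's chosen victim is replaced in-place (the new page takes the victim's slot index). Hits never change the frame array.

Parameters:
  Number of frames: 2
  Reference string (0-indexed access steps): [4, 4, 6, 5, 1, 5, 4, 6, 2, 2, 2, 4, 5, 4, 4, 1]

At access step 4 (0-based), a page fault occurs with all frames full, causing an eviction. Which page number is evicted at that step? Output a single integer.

Answer: 4

Derivation:
Step 0: ref 4 -> FAULT, frames=[4,-]
Step 1: ref 4 -> HIT, frames=[4,-]
Step 2: ref 6 -> FAULT, frames=[4,6]
Step 3: ref 5 -> FAULT, evict 6, frames=[4,5]
Step 4: ref 1 -> FAULT, evict 4, frames=[1,5]
At step 4: evicted page 4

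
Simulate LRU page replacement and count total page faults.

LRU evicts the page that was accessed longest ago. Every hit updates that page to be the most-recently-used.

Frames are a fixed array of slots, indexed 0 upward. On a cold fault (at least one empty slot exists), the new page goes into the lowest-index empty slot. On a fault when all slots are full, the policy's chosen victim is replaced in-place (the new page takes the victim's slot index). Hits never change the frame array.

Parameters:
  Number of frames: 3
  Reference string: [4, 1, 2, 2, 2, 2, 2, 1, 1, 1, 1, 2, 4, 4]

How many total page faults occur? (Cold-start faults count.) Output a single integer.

Answer: 3

Derivation:
Step 0: ref 4 → FAULT, frames=[4,-,-]
Step 1: ref 1 → FAULT, frames=[4,1,-]
Step 2: ref 2 → FAULT, frames=[4,1,2]
Step 3: ref 2 → HIT, frames=[4,1,2]
Step 4: ref 2 → HIT, frames=[4,1,2]
Step 5: ref 2 → HIT, frames=[4,1,2]
Step 6: ref 2 → HIT, frames=[4,1,2]
Step 7: ref 1 → HIT, frames=[4,1,2]
Step 8: ref 1 → HIT, frames=[4,1,2]
Step 9: ref 1 → HIT, frames=[4,1,2]
Step 10: ref 1 → HIT, frames=[4,1,2]
Step 11: ref 2 → HIT, frames=[4,1,2]
Step 12: ref 4 → HIT, frames=[4,1,2]
Step 13: ref 4 → HIT, frames=[4,1,2]
Total faults: 3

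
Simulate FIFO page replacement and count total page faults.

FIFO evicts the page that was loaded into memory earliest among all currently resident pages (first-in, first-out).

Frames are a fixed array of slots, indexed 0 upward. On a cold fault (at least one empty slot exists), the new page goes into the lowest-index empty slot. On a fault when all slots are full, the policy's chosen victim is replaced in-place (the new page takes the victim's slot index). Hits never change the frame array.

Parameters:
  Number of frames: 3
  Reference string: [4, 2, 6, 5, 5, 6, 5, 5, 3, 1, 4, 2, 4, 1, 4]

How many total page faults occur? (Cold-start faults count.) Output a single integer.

Step 0: ref 4 → FAULT, frames=[4,-,-]
Step 1: ref 2 → FAULT, frames=[4,2,-]
Step 2: ref 6 → FAULT, frames=[4,2,6]
Step 3: ref 5 → FAULT (evict 4), frames=[5,2,6]
Step 4: ref 5 → HIT, frames=[5,2,6]
Step 5: ref 6 → HIT, frames=[5,2,6]
Step 6: ref 5 → HIT, frames=[5,2,6]
Step 7: ref 5 → HIT, frames=[5,2,6]
Step 8: ref 3 → FAULT (evict 2), frames=[5,3,6]
Step 9: ref 1 → FAULT (evict 6), frames=[5,3,1]
Step 10: ref 4 → FAULT (evict 5), frames=[4,3,1]
Step 11: ref 2 → FAULT (evict 3), frames=[4,2,1]
Step 12: ref 4 → HIT, frames=[4,2,1]
Step 13: ref 1 → HIT, frames=[4,2,1]
Step 14: ref 4 → HIT, frames=[4,2,1]
Total faults: 8

Answer: 8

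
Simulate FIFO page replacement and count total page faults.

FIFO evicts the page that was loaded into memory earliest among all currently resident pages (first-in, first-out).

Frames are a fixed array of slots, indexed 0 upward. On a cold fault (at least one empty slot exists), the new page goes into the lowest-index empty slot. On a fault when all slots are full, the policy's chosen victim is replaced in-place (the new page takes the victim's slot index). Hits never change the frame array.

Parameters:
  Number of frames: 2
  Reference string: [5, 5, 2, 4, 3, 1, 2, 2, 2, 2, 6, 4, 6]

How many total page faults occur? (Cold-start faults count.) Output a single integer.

Answer: 8

Derivation:
Step 0: ref 5 → FAULT, frames=[5,-]
Step 1: ref 5 → HIT, frames=[5,-]
Step 2: ref 2 → FAULT, frames=[5,2]
Step 3: ref 4 → FAULT (evict 5), frames=[4,2]
Step 4: ref 3 → FAULT (evict 2), frames=[4,3]
Step 5: ref 1 → FAULT (evict 4), frames=[1,3]
Step 6: ref 2 → FAULT (evict 3), frames=[1,2]
Step 7: ref 2 → HIT, frames=[1,2]
Step 8: ref 2 → HIT, frames=[1,2]
Step 9: ref 2 → HIT, frames=[1,2]
Step 10: ref 6 → FAULT (evict 1), frames=[6,2]
Step 11: ref 4 → FAULT (evict 2), frames=[6,4]
Step 12: ref 6 → HIT, frames=[6,4]
Total faults: 8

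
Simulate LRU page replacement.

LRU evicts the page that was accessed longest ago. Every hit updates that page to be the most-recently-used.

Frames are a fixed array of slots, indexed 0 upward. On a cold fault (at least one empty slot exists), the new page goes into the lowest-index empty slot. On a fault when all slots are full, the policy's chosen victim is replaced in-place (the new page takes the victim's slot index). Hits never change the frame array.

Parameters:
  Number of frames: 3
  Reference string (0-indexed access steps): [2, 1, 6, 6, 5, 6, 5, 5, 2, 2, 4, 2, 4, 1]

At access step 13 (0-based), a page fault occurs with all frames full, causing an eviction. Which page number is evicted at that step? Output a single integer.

Step 0: ref 2 -> FAULT, frames=[2,-,-]
Step 1: ref 1 -> FAULT, frames=[2,1,-]
Step 2: ref 6 -> FAULT, frames=[2,1,6]
Step 3: ref 6 -> HIT, frames=[2,1,6]
Step 4: ref 5 -> FAULT, evict 2, frames=[5,1,6]
Step 5: ref 6 -> HIT, frames=[5,1,6]
Step 6: ref 5 -> HIT, frames=[5,1,6]
Step 7: ref 5 -> HIT, frames=[5,1,6]
Step 8: ref 2 -> FAULT, evict 1, frames=[5,2,6]
Step 9: ref 2 -> HIT, frames=[5,2,6]
Step 10: ref 4 -> FAULT, evict 6, frames=[5,2,4]
Step 11: ref 2 -> HIT, frames=[5,2,4]
Step 12: ref 4 -> HIT, frames=[5,2,4]
Step 13: ref 1 -> FAULT, evict 5, frames=[1,2,4]
At step 13: evicted page 5

Answer: 5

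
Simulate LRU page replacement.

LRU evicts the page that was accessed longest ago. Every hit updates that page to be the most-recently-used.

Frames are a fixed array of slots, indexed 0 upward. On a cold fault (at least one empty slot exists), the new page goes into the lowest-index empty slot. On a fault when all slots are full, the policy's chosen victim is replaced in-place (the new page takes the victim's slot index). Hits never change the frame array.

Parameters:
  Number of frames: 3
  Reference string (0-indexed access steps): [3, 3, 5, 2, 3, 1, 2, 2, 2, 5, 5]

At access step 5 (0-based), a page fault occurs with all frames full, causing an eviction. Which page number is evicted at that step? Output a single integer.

Answer: 5

Derivation:
Step 0: ref 3 -> FAULT, frames=[3,-,-]
Step 1: ref 3 -> HIT, frames=[3,-,-]
Step 2: ref 5 -> FAULT, frames=[3,5,-]
Step 3: ref 2 -> FAULT, frames=[3,5,2]
Step 4: ref 3 -> HIT, frames=[3,5,2]
Step 5: ref 1 -> FAULT, evict 5, frames=[3,1,2]
At step 5: evicted page 5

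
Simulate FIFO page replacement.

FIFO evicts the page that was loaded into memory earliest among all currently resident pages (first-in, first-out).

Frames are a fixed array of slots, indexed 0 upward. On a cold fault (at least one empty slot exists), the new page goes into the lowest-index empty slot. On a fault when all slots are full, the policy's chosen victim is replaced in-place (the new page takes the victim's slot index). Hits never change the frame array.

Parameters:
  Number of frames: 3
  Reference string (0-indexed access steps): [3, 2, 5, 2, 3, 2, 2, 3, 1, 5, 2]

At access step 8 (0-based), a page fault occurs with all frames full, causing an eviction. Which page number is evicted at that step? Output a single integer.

Step 0: ref 3 -> FAULT, frames=[3,-,-]
Step 1: ref 2 -> FAULT, frames=[3,2,-]
Step 2: ref 5 -> FAULT, frames=[3,2,5]
Step 3: ref 2 -> HIT, frames=[3,2,5]
Step 4: ref 3 -> HIT, frames=[3,2,5]
Step 5: ref 2 -> HIT, frames=[3,2,5]
Step 6: ref 2 -> HIT, frames=[3,2,5]
Step 7: ref 3 -> HIT, frames=[3,2,5]
Step 8: ref 1 -> FAULT, evict 3, frames=[1,2,5]
At step 8: evicted page 3

Answer: 3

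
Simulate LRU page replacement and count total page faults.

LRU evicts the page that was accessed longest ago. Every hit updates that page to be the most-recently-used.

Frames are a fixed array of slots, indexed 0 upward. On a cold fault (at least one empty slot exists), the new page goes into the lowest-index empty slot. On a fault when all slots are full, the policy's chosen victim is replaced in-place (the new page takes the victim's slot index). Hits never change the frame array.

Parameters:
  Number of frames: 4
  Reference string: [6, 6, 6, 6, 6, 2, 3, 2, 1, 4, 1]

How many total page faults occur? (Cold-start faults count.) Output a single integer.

Answer: 5

Derivation:
Step 0: ref 6 → FAULT, frames=[6,-,-,-]
Step 1: ref 6 → HIT, frames=[6,-,-,-]
Step 2: ref 6 → HIT, frames=[6,-,-,-]
Step 3: ref 6 → HIT, frames=[6,-,-,-]
Step 4: ref 6 → HIT, frames=[6,-,-,-]
Step 5: ref 2 → FAULT, frames=[6,2,-,-]
Step 6: ref 3 → FAULT, frames=[6,2,3,-]
Step 7: ref 2 → HIT, frames=[6,2,3,-]
Step 8: ref 1 → FAULT, frames=[6,2,3,1]
Step 9: ref 4 → FAULT (evict 6), frames=[4,2,3,1]
Step 10: ref 1 → HIT, frames=[4,2,3,1]
Total faults: 5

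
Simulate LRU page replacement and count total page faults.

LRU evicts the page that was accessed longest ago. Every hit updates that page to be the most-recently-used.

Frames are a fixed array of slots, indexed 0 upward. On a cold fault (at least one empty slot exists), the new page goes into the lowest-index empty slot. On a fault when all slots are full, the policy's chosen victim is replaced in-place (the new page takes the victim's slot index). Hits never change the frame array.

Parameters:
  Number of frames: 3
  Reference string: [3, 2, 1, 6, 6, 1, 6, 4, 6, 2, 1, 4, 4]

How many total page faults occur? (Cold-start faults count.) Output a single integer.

Answer: 8

Derivation:
Step 0: ref 3 → FAULT, frames=[3,-,-]
Step 1: ref 2 → FAULT, frames=[3,2,-]
Step 2: ref 1 → FAULT, frames=[3,2,1]
Step 3: ref 6 → FAULT (evict 3), frames=[6,2,1]
Step 4: ref 6 → HIT, frames=[6,2,1]
Step 5: ref 1 → HIT, frames=[6,2,1]
Step 6: ref 6 → HIT, frames=[6,2,1]
Step 7: ref 4 → FAULT (evict 2), frames=[6,4,1]
Step 8: ref 6 → HIT, frames=[6,4,1]
Step 9: ref 2 → FAULT (evict 1), frames=[6,4,2]
Step 10: ref 1 → FAULT (evict 4), frames=[6,1,2]
Step 11: ref 4 → FAULT (evict 6), frames=[4,1,2]
Step 12: ref 4 → HIT, frames=[4,1,2]
Total faults: 8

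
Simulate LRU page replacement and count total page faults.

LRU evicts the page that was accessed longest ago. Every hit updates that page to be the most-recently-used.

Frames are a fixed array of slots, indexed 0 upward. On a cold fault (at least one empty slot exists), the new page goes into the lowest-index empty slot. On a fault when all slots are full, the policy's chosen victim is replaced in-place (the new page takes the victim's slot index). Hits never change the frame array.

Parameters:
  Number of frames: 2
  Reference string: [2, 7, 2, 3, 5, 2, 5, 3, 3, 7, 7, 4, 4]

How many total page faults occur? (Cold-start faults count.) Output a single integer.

Answer: 8

Derivation:
Step 0: ref 2 → FAULT, frames=[2,-]
Step 1: ref 7 → FAULT, frames=[2,7]
Step 2: ref 2 → HIT, frames=[2,7]
Step 3: ref 3 → FAULT (evict 7), frames=[2,3]
Step 4: ref 5 → FAULT (evict 2), frames=[5,3]
Step 5: ref 2 → FAULT (evict 3), frames=[5,2]
Step 6: ref 5 → HIT, frames=[5,2]
Step 7: ref 3 → FAULT (evict 2), frames=[5,3]
Step 8: ref 3 → HIT, frames=[5,3]
Step 9: ref 7 → FAULT (evict 5), frames=[7,3]
Step 10: ref 7 → HIT, frames=[7,3]
Step 11: ref 4 → FAULT (evict 3), frames=[7,4]
Step 12: ref 4 → HIT, frames=[7,4]
Total faults: 8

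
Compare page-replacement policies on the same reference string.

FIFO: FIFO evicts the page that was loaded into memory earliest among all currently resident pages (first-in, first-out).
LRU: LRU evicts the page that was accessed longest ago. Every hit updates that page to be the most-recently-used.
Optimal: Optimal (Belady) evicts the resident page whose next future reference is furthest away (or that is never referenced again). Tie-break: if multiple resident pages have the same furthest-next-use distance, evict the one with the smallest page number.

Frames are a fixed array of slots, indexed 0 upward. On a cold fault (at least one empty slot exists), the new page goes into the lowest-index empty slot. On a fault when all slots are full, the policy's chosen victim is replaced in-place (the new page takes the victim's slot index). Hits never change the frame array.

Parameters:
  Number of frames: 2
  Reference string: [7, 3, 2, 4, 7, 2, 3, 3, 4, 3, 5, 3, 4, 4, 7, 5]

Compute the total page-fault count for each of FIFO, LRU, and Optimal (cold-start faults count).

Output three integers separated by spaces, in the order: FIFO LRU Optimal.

Answer: 13 12 9

Derivation:
--- FIFO ---
  step 0: ref 7 -> FAULT, frames=[7,-] (faults so far: 1)
  step 1: ref 3 -> FAULT, frames=[7,3] (faults so far: 2)
  step 2: ref 2 -> FAULT, evict 7, frames=[2,3] (faults so far: 3)
  step 3: ref 4 -> FAULT, evict 3, frames=[2,4] (faults so far: 4)
  step 4: ref 7 -> FAULT, evict 2, frames=[7,4] (faults so far: 5)
  step 5: ref 2 -> FAULT, evict 4, frames=[7,2] (faults so far: 6)
  step 6: ref 3 -> FAULT, evict 7, frames=[3,2] (faults so far: 7)
  step 7: ref 3 -> HIT, frames=[3,2] (faults so far: 7)
  step 8: ref 4 -> FAULT, evict 2, frames=[3,4] (faults so far: 8)
  step 9: ref 3 -> HIT, frames=[3,4] (faults so far: 8)
  step 10: ref 5 -> FAULT, evict 3, frames=[5,4] (faults so far: 9)
  step 11: ref 3 -> FAULT, evict 4, frames=[5,3] (faults so far: 10)
  step 12: ref 4 -> FAULT, evict 5, frames=[4,3] (faults so far: 11)
  step 13: ref 4 -> HIT, frames=[4,3] (faults so far: 11)
  step 14: ref 7 -> FAULT, evict 3, frames=[4,7] (faults so far: 12)
  step 15: ref 5 -> FAULT, evict 4, frames=[5,7] (faults so far: 13)
  FIFO total faults: 13
--- LRU ---
  step 0: ref 7 -> FAULT, frames=[7,-] (faults so far: 1)
  step 1: ref 3 -> FAULT, frames=[7,3] (faults so far: 2)
  step 2: ref 2 -> FAULT, evict 7, frames=[2,3] (faults so far: 3)
  step 3: ref 4 -> FAULT, evict 3, frames=[2,4] (faults so far: 4)
  step 4: ref 7 -> FAULT, evict 2, frames=[7,4] (faults so far: 5)
  step 5: ref 2 -> FAULT, evict 4, frames=[7,2] (faults so far: 6)
  step 6: ref 3 -> FAULT, evict 7, frames=[3,2] (faults so far: 7)
  step 7: ref 3 -> HIT, frames=[3,2] (faults so far: 7)
  step 8: ref 4 -> FAULT, evict 2, frames=[3,4] (faults so far: 8)
  step 9: ref 3 -> HIT, frames=[3,4] (faults so far: 8)
  step 10: ref 5 -> FAULT, evict 4, frames=[3,5] (faults so far: 9)
  step 11: ref 3 -> HIT, frames=[3,5] (faults so far: 9)
  step 12: ref 4 -> FAULT, evict 5, frames=[3,4] (faults so far: 10)
  step 13: ref 4 -> HIT, frames=[3,4] (faults so far: 10)
  step 14: ref 7 -> FAULT, evict 3, frames=[7,4] (faults so far: 11)
  step 15: ref 5 -> FAULT, evict 4, frames=[7,5] (faults so far: 12)
  LRU total faults: 12
--- Optimal ---
  step 0: ref 7 -> FAULT, frames=[7,-] (faults so far: 1)
  step 1: ref 3 -> FAULT, frames=[7,3] (faults so far: 2)
  step 2: ref 2 -> FAULT, evict 3, frames=[7,2] (faults so far: 3)
  step 3: ref 4 -> FAULT, evict 2, frames=[7,4] (faults so far: 4)
  step 4: ref 7 -> HIT, frames=[7,4] (faults so far: 4)
  step 5: ref 2 -> FAULT, evict 7, frames=[2,4] (faults so far: 5)
  step 6: ref 3 -> FAULT, evict 2, frames=[3,4] (faults so far: 6)
  step 7: ref 3 -> HIT, frames=[3,4] (faults so far: 6)
  step 8: ref 4 -> HIT, frames=[3,4] (faults so far: 6)
  step 9: ref 3 -> HIT, frames=[3,4] (faults so far: 6)
  step 10: ref 5 -> FAULT, evict 4, frames=[3,5] (faults so far: 7)
  step 11: ref 3 -> HIT, frames=[3,5] (faults so far: 7)
  step 12: ref 4 -> FAULT, evict 3, frames=[4,5] (faults so far: 8)
  step 13: ref 4 -> HIT, frames=[4,5] (faults so far: 8)
  step 14: ref 7 -> FAULT, evict 4, frames=[7,5] (faults so far: 9)
  step 15: ref 5 -> HIT, frames=[7,5] (faults so far: 9)
  Optimal total faults: 9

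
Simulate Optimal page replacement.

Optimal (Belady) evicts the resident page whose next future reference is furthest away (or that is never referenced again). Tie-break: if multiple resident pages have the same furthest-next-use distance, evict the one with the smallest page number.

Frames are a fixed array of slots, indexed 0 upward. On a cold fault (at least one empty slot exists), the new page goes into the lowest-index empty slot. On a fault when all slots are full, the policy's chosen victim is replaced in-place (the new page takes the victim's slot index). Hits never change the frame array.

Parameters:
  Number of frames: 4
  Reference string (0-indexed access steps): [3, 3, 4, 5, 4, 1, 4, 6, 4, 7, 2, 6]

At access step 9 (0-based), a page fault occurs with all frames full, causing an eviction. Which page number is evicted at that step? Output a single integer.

Step 0: ref 3 -> FAULT, frames=[3,-,-,-]
Step 1: ref 3 -> HIT, frames=[3,-,-,-]
Step 2: ref 4 -> FAULT, frames=[3,4,-,-]
Step 3: ref 5 -> FAULT, frames=[3,4,5,-]
Step 4: ref 4 -> HIT, frames=[3,4,5,-]
Step 5: ref 1 -> FAULT, frames=[3,4,5,1]
Step 6: ref 4 -> HIT, frames=[3,4,5,1]
Step 7: ref 6 -> FAULT, evict 1, frames=[3,4,5,6]
Step 8: ref 4 -> HIT, frames=[3,4,5,6]
Step 9: ref 7 -> FAULT, evict 3, frames=[7,4,5,6]
At step 9: evicted page 3

Answer: 3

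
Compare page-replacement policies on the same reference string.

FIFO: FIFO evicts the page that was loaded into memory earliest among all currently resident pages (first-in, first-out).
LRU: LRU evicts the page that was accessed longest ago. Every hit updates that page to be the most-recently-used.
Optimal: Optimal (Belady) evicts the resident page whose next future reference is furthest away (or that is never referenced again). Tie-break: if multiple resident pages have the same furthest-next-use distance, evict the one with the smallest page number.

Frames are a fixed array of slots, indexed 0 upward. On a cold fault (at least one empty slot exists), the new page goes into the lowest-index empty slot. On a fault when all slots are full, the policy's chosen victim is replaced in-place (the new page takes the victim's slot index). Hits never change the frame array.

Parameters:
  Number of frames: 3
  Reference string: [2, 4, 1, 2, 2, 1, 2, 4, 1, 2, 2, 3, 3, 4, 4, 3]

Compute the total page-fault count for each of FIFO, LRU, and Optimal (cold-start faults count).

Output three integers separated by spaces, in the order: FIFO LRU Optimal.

Answer: 4 5 4

Derivation:
--- FIFO ---
  step 0: ref 2 -> FAULT, frames=[2,-,-] (faults so far: 1)
  step 1: ref 4 -> FAULT, frames=[2,4,-] (faults so far: 2)
  step 2: ref 1 -> FAULT, frames=[2,4,1] (faults so far: 3)
  step 3: ref 2 -> HIT, frames=[2,4,1] (faults so far: 3)
  step 4: ref 2 -> HIT, frames=[2,4,1] (faults so far: 3)
  step 5: ref 1 -> HIT, frames=[2,4,1] (faults so far: 3)
  step 6: ref 2 -> HIT, frames=[2,4,1] (faults so far: 3)
  step 7: ref 4 -> HIT, frames=[2,4,1] (faults so far: 3)
  step 8: ref 1 -> HIT, frames=[2,4,1] (faults so far: 3)
  step 9: ref 2 -> HIT, frames=[2,4,1] (faults so far: 3)
  step 10: ref 2 -> HIT, frames=[2,4,1] (faults so far: 3)
  step 11: ref 3 -> FAULT, evict 2, frames=[3,4,1] (faults so far: 4)
  step 12: ref 3 -> HIT, frames=[3,4,1] (faults so far: 4)
  step 13: ref 4 -> HIT, frames=[3,4,1] (faults so far: 4)
  step 14: ref 4 -> HIT, frames=[3,4,1] (faults so far: 4)
  step 15: ref 3 -> HIT, frames=[3,4,1] (faults so far: 4)
  FIFO total faults: 4
--- LRU ---
  step 0: ref 2 -> FAULT, frames=[2,-,-] (faults so far: 1)
  step 1: ref 4 -> FAULT, frames=[2,4,-] (faults so far: 2)
  step 2: ref 1 -> FAULT, frames=[2,4,1] (faults so far: 3)
  step 3: ref 2 -> HIT, frames=[2,4,1] (faults so far: 3)
  step 4: ref 2 -> HIT, frames=[2,4,1] (faults so far: 3)
  step 5: ref 1 -> HIT, frames=[2,4,1] (faults so far: 3)
  step 6: ref 2 -> HIT, frames=[2,4,1] (faults so far: 3)
  step 7: ref 4 -> HIT, frames=[2,4,1] (faults so far: 3)
  step 8: ref 1 -> HIT, frames=[2,4,1] (faults so far: 3)
  step 9: ref 2 -> HIT, frames=[2,4,1] (faults so far: 3)
  step 10: ref 2 -> HIT, frames=[2,4,1] (faults so far: 3)
  step 11: ref 3 -> FAULT, evict 4, frames=[2,3,1] (faults so far: 4)
  step 12: ref 3 -> HIT, frames=[2,3,1] (faults so far: 4)
  step 13: ref 4 -> FAULT, evict 1, frames=[2,3,4] (faults so far: 5)
  step 14: ref 4 -> HIT, frames=[2,3,4] (faults so far: 5)
  step 15: ref 3 -> HIT, frames=[2,3,4] (faults so far: 5)
  LRU total faults: 5
--- Optimal ---
  step 0: ref 2 -> FAULT, frames=[2,-,-] (faults so far: 1)
  step 1: ref 4 -> FAULT, frames=[2,4,-] (faults so far: 2)
  step 2: ref 1 -> FAULT, frames=[2,4,1] (faults so far: 3)
  step 3: ref 2 -> HIT, frames=[2,4,1] (faults so far: 3)
  step 4: ref 2 -> HIT, frames=[2,4,1] (faults so far: 3)
  step 5: ref 1 -> HIT, frames=[2,4,1] (faults so far: 3)
  step 6: ref 2 -> HIT, frames=[2,4,1] (faults so far: 3)
  step 7: ref 4 -> HIT, frames=[2,4,1] (faults so far: 3)
  step 8: ref 1 -> HIT, frames=[2,4,1] (faults so far: 3)
  step 9: ref 2 -> HIT, frames=[2,4,1] (faults so far: 3)
  step 10: ref 2 -> HIT, frames=[2,4,1] (faults so far: 3)
  step 11: ref 3 -> FAULT, evict 1, frames=[2,4,3] (faults so far: 4)
  step 12: ref 3 -> HIT, frames=[2,4,3] (faults so far: 4)
  step 13: ref 4 -> HIT, frames=[2,4,3] (faults so far: 4)
  step 14: ref 4 -> HIT, frames=[2,4,3] (faults so far: 4)
  step 15: ref 3 -> HIT, frames=[2,4,3] (faults so far: 4)
  Optimal total faults: 4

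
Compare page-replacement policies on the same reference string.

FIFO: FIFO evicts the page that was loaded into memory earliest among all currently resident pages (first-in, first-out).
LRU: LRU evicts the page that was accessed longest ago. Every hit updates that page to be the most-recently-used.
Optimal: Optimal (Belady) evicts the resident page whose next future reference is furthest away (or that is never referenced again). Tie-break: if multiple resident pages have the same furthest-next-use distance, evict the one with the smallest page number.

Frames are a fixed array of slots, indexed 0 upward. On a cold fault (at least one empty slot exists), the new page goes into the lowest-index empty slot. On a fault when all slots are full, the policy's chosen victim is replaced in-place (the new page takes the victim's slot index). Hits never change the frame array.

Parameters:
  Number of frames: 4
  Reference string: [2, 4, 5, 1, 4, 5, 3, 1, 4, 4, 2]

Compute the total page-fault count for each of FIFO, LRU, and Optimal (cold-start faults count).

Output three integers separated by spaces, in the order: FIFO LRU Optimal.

Answer: 6 6 5

Derivation:
--- FIFO ---
  step 0: ref 2 -> FAULT, frames=[2,-,-,-] (faults so far: 1)
  step 1: ref 4 -> FAULT, frames=[2,4,-,-] (faults so far: 2)
  step 2: ref 5 -> FAULT, frames=[2,4,5,-] (faults so far: 3)
  step 3: ref 1 -> FAULT, frames=[2,4,5,1] (faults so far: 4)
  step 4: ref 4 -> HIT, frames=[2,4,5,1] (faults so far: 4)
  step 5: ref 5 -> HIT, frames=[2,4,5,1] (faults so far: 4)
  step 6: ref 3 -> FAULT, evict 2, frames=[3,4,5,1] (faults so far: 5)
  step 7: ref 1 -> HIT, frames=[3,4,5,1] (faults so far: 5)
  step 8: ref 4 -> HIT, frames=[3,4,5,1] (faults so far: 5)
  step 9: ref 4 -> HIT, frames=[3,4,5,1] (faults so far: 5)
  step 10: ref 2 -> FAULT, evict 4, frames=[3,2,5,1] (faults so far: 6)
  FIFO total faults: 6
--- LRU ---
  step 0: ref 2 -> FAULT, frames=[2,-,-,-] (faults so far: 1)
  step 1: ref 4 -> FAULT, frames=[2,4,-,-] (faults so far: 2)
  step 2: ref 5 -> FAULT, frames=[2,4,5,-] (faults so far: 3)
  step 3: ref 1 -> FAULT, frames=[2,4,5,1] (faults so far: 4)
  step 4: ref 4 -> HIT, frames=[2,4,5,1] (faults so far: 4)
  step 5: ref 5 -> HIT, frames=[2,4,5,1] (faults so far: 4)
  step 6: ref 3 -> FAULT, evict 2, frames=[3,4,5,1] (faults so far: 5)
  step 7: ref 1 -> HIT, frames=[3,4,5,1] (faults so far: 5)
  step 8: ref 4 -> HIT, frames=[3,4,5,1] (faults so far: 5)
  step 9: ref 4 -> HIT, frames=[3,4,5,1] (faults so far: 5)
  step 10: ref 2 -> FAULT, evict 5, frames=[3,4,2,1] (faults so far: 6)
  LRU total faults: 6
--- Optimal ---
  step 0: ref 2 -> FAULT, frames=[2,-,-,-] (faults so far: 1)
  step 1: ref 4 -> FAULT, frames=[2,4,-,-] (faults so far: 2)
  step 2: ref 5 -> FAULT, frames=[2,4,5,-] (faults so far: 3)
  step 3: ref 1 -> FAULT, frames=[2,4,5,1] (faults so far: 4)
  step 4: ref 4 -> HIT, frames=[2,4,5,1] (faults so far: 4)
  step 5: ref 5 -> HIT, frames=[2,4,5,1] (faults so far: 4)
  step 6: ref 3 -> FAULT, evict 5, frames=[2,4,3,1] (faults so far: 5)
  step 7: ref 1 -> HIT, frames=[2,4,3,1] (faults so far: 5)
  step 8: ref 4 -> HIT, frames=[2,4,3,1] (faults so far: 5)
  step 9: ref 4 -> HIT, frames=[2,4,3,1] (faults so far: 5)
  step 10: ref 2 -> HIT, frames=[2,4,3,1] (faults so far: 5)
  Optimal total faults: 5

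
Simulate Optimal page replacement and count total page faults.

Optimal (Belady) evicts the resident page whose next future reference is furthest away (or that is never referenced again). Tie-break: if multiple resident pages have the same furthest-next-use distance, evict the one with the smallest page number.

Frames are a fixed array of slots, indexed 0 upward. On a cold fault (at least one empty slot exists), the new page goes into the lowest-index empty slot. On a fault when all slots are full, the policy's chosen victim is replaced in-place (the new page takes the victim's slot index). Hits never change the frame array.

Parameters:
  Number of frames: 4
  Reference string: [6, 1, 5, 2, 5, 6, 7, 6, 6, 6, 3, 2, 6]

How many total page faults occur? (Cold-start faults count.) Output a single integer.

Step 0: ref 6 → FAULT, frames=[6,-,-,-]
Step 1: ref 1 → FAULT, frames=[6,1,-,-]
Step 2: ref 5 → FAULT, frames=[6,1,5,-]
Step 3: ref 2 → FAULT, frames=[6,1,5,2]
Step 4: ref 5 → HIT, frames=[6,1,5,2]
Step 5: ref 6 → HIT, frames=[6,1,5,2]
Step 6: ref 7 → FAULT (evict 1), frames=[6,7,5,2]
Step 7: ref 6 → HIT, frames=[6,7,5,2]
Step 8: ref 6 → HIT, frames=[6,7,5,2]
Step 9: ref 6 → HIT, frames=[6,7,5,2]
Step 10: ref 3 → FAULT (evict 5), frames=[6,7,3,2]
Step 11: ref 2 → HIT, frames=[6,7,3,2]
Step 12: ref 6 → HIT, frames=[6,7,3,2]
Total faults: 6

Answer: 6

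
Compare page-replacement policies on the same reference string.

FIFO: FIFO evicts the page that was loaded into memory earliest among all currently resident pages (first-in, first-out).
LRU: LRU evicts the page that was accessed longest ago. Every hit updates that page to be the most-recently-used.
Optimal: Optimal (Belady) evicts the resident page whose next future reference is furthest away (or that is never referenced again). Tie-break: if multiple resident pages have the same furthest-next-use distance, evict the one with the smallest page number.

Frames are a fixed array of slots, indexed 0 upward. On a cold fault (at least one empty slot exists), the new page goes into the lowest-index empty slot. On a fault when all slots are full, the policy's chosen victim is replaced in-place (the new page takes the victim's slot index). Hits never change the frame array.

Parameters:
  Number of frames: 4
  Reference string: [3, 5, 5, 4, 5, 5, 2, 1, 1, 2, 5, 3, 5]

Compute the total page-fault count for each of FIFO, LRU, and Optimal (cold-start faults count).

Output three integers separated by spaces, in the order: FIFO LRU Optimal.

Answer: 7 6 5

Derivation:
--- FIFO ---
  step 0: ref 3 -> FAULT, frames=[3,-,-,-] (faults so far: 1)
  step 1: ref 5 -> FAULT, frames=[3,5,-,-] (faults so far: 2)
  step 2: ref 5 -> HIT, frames=[3,5,-,-] (faults so far: 2)
  step 3: ref 4 -> FAULT, frames=[3,5,4,-] (faults so far: 3)
  step 4: ref 5 -> HIT, frames=[3,5,4,-] (faults so far: 3)
  step 5: ref 5 -> HIT, frames=[3,5,4,-] (faults so far: 3)
  step 6: ref 2 -> FAULT, frames=[3,5,4,2] (faults so far: 4)
  step 7: ref 1 -> FAULT, evict 3, frames=[1,5,4,2] (faults so far: 5)
  step 8: ref 1 -> HIT, frames=[1,5,4,2] (faults so far: 5)
  step 9: ref 2 -> HIT, frames=[1,5,4,2] (faults so far: 5)
  step 10: ref 5 -> HIT, frames=[1,5,4,2] (faults so far: 5)
  step 11: ref 3 -> FAULT, evict 5, frames=[1,3,4,2] (faults so far: 6)
  step 12: ref 5 -> FAULT, evict 4, frames=[1,3,5,2] (faults so far: 7)
  FIFO total faults: 7
--- LRU ---
  step 0: ref 3 -> FAULT, frames=[3,-,-,-] (faults so far: 1)
  step 1: ref 5 -> FAULT, frames=[3,5,-,-] (faults so far: 2)
  step 2: ref 5 -> HIT, frames=[3,5,-,-] (faults so far: 2)
  step 3: ref 4 -> FAULT, frames=[3,5,4,-] (faults so far: 3)
  step 4: ref 5 -> HIT, frames=[3,5,4,-] (faults so far: 3)
  step 5: ref 5 -> HIT, frames=[3,5,4,-] (faults so far: 3)
  step 6: ref 2 -> FAULT, frames=[3,5,4,2] (faults so far: 4)
  step 7: ref 1 -> FAULT, evict 3, frames=[1,5,4,2] (faults so far: 5)
  step 8: ref 1 -> HIT, frames=[1,5,4,2] (faults so far: 5)
  step 9: ref 2 -> HIT, frames=[1,5,4,2] (faults so far: 5)
  step 10: ref 5 -> HIT, frames=[1,5,4,2] (faults so far: 5)
  step 11: ref 3 -> FAULT, evict 4, frames=[1,5,3,2] (faults so far: 6)
  step 12: ref 5 -> HIT, frames=[1,5,3,2] (faults so far: 6)
  LRU total faults: 6
--- Optimal ---
  step 0: ref 3 -> FAULT, frames=[3,-,-,-] (faults so far: 1)
  step 1: ref 5 -> FAULT, frames=[3,5,-,-] (faults so far: 2)
  step 2: ref 5 -> HIT, frames=[3,5,-,-] (faults so far: 2)
  step 3: ref 4 -> FAULT, frames=[3,5,4,-] (faults so far: 3)
  step 4: ref 5 -> HIT, frames=[3,5,4,-] (faults so far: 3)
  step 5: ref 5 -> HIT, frames=[3,5,4,-] (faults so far: 3)
  step 6: ref 2 -> FAULT, frames=[3,5,4,2] (faults so far: 4)
  step 7: ref 1 -> FAULT, evict 4, frames=[3,5,1,2] (faults so far: 5)
  step 8: ref 1 -> HIT, frames=[3,5,1,2] (faults so far: 5)
  step 9: ref 2 -> HIT, frames=[3,5,1,2] (faults so far: 5)
  step 10: ref 5 -> HIT, frames=[3,5,1,2] (faults so far: 5)
  step 11: ref 3 -> HIT, frames=[3,5,1,2] (faults so far: 5)
  step 12: ref 5 -> HIT, frames=[3,5,1,2] (faults so far: 5)
  Optimal total faults: 5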